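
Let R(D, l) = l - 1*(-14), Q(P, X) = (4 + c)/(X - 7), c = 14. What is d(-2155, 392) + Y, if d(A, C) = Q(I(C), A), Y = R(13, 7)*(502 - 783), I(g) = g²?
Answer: -6378990/1081 ≈ -5901.0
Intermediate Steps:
Q(P, X) = 18/(-7 + X) (Q(P, X) = (4 + 14)/(X - 7) = 18/(-7 + X))
R(D, l) = 14 + l (R(D, l) = l + 14 = 14 + l)
Y = -5901 (Y = (14 + 7)*(502 - 783) = 21*(-281) = -5901)
d(A, C) = 18/(-7 + A)
d(-2155, 392) + Y = 18/(-7 - 2155) - 5901 = 18/(-2162) - 5901 = 18*(-1/2162) - 5901 = -9/1081 - 5901 = -6378990/1081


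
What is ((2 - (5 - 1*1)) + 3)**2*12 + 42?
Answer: 54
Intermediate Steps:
((2 - (5 - 1*1)) + 3)**2*12 + 42 = ((2 - (5 - 1)) + 3)**2*12 + 42 = ((2 - 1*4) + 3)**2*12 + 42 = ((2 - 4) + 3)**2*12 + 42 = (-2 + 3)**2*12 + 42 = 1**2*12 + 42 = 1*12 + 42 = 12 + 42 = 54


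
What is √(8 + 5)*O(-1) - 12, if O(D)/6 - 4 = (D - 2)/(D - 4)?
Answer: -12 + 138*√13/5 ≈ 87.513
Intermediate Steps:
O(D) = 24 + 6*(-2 + D)/(-4 + D) (O(D) = 24 + 6*((D - 2)/(D - 4)) = 24 + 6*((-2 + D)/(-4 + D)) = 24 + 6*(-2 + D)/(-4 + D))
√(8 + 5)*O(-1) - 12 = √(8 + 5)*(6*(-18 + 5*(-1))/(-4 - 1)) - 12 = √13*(6*(-18 - 5)/(-5)) - 12 = √13*(6*(-⅕)*(-23)) - 12 = √13*(138/5) - 12 = 138*√13/5 - 12 = -12 + 138*√13/5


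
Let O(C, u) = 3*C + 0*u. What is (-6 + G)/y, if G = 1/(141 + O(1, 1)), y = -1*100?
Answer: 863/14400 ≈ 0.059931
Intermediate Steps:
O(C, u) = 3*C (O(C, u) = 3*C + 0 = 3*C)
y = -100
G = 1/144 (G = 1/(141 + 3*1) = 1/(141 + 3) = 1/144 ≈ 0.0069444)
(-6 + G)/y = (-6 + 1/144)/(-100) = -1/100*(-863/144) = 863/14400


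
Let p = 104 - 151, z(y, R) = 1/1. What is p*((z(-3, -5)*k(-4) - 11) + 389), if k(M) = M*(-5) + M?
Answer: -18518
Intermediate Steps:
k(M) = -4*M (k(M) = -5*M + M = -4*M)
z(y, R) = 1
p = -47
p*((z(-3, -5)*k(-4) - 11) + 389) = -47*((1*(-4*(-4)) - 11) + 389) = -47*((1*16 - 11) + 389) = -47*((16 - 11) + 389) = -47*(5 + 389) = -47*394 = -18518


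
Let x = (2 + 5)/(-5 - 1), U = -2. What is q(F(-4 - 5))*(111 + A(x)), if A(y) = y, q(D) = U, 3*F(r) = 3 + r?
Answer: -659/3 ≈ -219.67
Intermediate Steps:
F(r) = 1 + r/3 (F(r) = (3 + r)/3 = 1 + r/3)
q(D) = -2
x = -7/6 (x = 7/(-6) = 7*(-⅙) = -7/6 ≈ -1.1667)
q(F(-4 - 5))*(111 + A(x)) = -2*(111 - 7/6) = -2*659/6 = -659/3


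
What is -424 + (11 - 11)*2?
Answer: -424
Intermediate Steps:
-424 + (11 - 11)*2 = -424 + 0*2 = -424 + 0 = -424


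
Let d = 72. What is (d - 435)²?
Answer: 131769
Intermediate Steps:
(d - 435)² = (72 - 435)² = (-363)² = 131769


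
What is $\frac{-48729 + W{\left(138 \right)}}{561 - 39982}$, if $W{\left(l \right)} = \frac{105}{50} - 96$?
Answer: $\frac{488229}{394210} \approx 1.2385$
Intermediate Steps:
$W{\left(l \right)} = - \frac{939}{10}$ ($W{\left(l \right)} = 105 \cdot \frac{1}{50} - 96 = \frac{21}{10} - 96 = - \frac{939}{10}$)
$\frac{-48729 + W{\left(138 \right)}}{561 - 39982} = \frac{-48729 - \frac{939}{10}}{561 - 39982} = - \frac{488229}{10 \left(-39421\right)} = \left(- \frac{488229}{10}\right) \left(- \frac{1}{39421}\right) = \frac{488229}{394210}$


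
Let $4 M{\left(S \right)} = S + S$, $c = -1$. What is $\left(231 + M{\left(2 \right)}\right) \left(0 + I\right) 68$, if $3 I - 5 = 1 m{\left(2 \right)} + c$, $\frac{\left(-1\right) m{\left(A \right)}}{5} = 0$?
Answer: $\frac{63104}{3} \approx 21035.0$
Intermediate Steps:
$m{\left(A \right)} = 0$ ($m{\left(A \right)} = \left(-5\right) 0 = 0$)
$M{\left(S \right)} = \frac{S}{2}$ ($M{\left(S \right)} = \frac{S + S}{4} = \frac{2 S}{4} = \frac{S}{2}$)
$I = \frac{4}{3}$ ($I = \frac{5}{3} + \frac{1 \cdot 0 - 1}{3} = \frac{5}{3} + \frac{0 - 1}{3} = \frac{5}{3} + \frac{1}{3} \left(-1\right) = \frac{5}{3} - \frac{1}{3} = \frac{4}{3} \approx 1.3333$)
$\left(231 + M{\left(2 \right)}\right) \left(0 + I\right) 68 = \left(231 + \frac{1}{2} \cdot 2\right) \left(0 + \frac{4}{3}\right) 68 = \left(231 + 1\right) \frac{4}{3} \cdot 68 = 232 \cdot \frac{4}{3} \cdot 68 = \frac{928}{3} \cdot 68 = \frac{63104}{3}$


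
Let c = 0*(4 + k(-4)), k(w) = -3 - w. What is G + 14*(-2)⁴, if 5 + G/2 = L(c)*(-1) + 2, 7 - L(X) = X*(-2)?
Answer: 204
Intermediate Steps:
c = 0 (c = 0*(4 + (-3 - 1*(-4))) = 0*(4 + (-3 + 4)) = 0*(4 + 1) = 0*5 = 0)
L(X) = 7 + 2*X (L(X) = 7 - X*(-2) = 7 - (-2)*X = 7 + 2*X)
G = -20 (G = -10 + 2*((7 + 2*0)*(-1) + 2) = -10 + 2*((7 + 0)*(-1) + 2) = -10 + 2*(7*(-1) + 2) = -10 + 2*(-7 + 2) = -10 + 2*(-5) = -10 - 10 = -20)
G + 14*(-2)⁴ = -20 + 14*(-2)⁴ = -20 + 14*16 = -20 + 224 = 204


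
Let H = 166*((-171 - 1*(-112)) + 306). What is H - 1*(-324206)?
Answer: 365208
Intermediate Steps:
H = 41002 (H = 166*((-171 + 112) + 306) = 166*(-59 + 306) = 166*247 = 41002)
H - 1*(-324206) = 41002 - 1*(-324206) = 41002 + 324206 = 365208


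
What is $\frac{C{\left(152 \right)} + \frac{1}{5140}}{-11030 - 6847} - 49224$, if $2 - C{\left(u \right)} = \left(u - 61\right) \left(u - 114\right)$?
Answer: $- \frac{4523066318881}{91887780} \approx -49224.0$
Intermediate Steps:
$C{\left(u \right)} = 2 - \left(-114 + u\right) \left(-61 + u\right)$ ($C{\left(u \right)} = 2 - \left(u - 61\right) \left(u - 114\right) = 2 - \left(-61 + u\right) \left(-114 + u\right) = 2 - \left(-114 + u\right) \left(-61 + u\right)$)
$\frac{C{\left(152 \right)} + \frac{1}{5140}}{-11030 - 6847} - 49224 = \frac{\left(-6952 - 152^{2} + 175 \cdot 152\right) + \frac{1}{5140}}{-11030 - 6847} - 49224 = \frac{\left(-6952 - 23104 + 26600\right) + \frac{1}{5140}}{-17877} - 49224 = \left(\left(-6952 - 23104 + 26600\right) + \frac{1}{5140}\right) \left(- \frac{1}{17877}\right) - 49224 = \left(-3456 + \frac{1}{5140}\right) \left(- \frac{1}{17877}\right) - 49224 = \left(- \frac{17763839}{5140}\right) \left(- \frac{1}{17877}\right) - 49224 = \frac{17763839}{91887780} - 49224 = - \frac{4523066318881}{91887780}$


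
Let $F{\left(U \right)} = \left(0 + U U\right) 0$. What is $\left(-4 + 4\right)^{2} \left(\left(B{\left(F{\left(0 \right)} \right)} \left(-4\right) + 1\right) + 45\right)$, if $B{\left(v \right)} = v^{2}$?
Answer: $0$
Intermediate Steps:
$F{\left(U \right)} = 0$ ($F{\left(U \right)} = \left(0 + U^{2}\right) 0 = U^{2} \cdot 0 = 0$)
$\left(-4 + 4\right)^{2} \left(\left(B{\left(F{\left(0 \right)} \right)} \left(-4\right) + 1\right) + 45\right) = \left(-4 + 4\right)^{2} \left(\left(0^{2} \left(-4\right) + 1\right) + 45\right) = 0^{2} \left(\left(0 \left(-4\right) + 1\right) + 45\right) = 0 \left(\left(0 + 1\right) + 45\right) = 0 \left(1 + 45\right) = 0 \cdot 46 = 0$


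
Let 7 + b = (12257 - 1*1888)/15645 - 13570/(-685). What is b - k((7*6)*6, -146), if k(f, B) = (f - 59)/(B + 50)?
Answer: 353990237/22862560 ≈ 15.483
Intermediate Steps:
k(f, B) = (-59 + f)/(50 + B)
b = 28877528/2143365 (b = -7 + ((12257 - 1*1888)/15645 - 13570/(-685)) = -7 + ((12257 - 1888)*(1/15645) - 13570*(-1/685)) = -7 + (10369*(1/15645) + 2714/137) = -7 + (10369/15645 + 2714/137) = -7 + 43881083/2143365 = 28877528/2143365 ≈ 13.473)
b - k((7*6)*6, -146) = 28877528/2143365 - (-59 + (7*6)*6)/(50 - 146) = 28877528/2143365 - (-59 + 42*6)/(-96) = 28877528/2143365 - (-1)*(-59 + 252)/96 = 28877528/2143365 - (-1)*193/96 = 28877528/2143365 - 1*(-193/96) = 28877528/2143365 + 193/96 = 353990237/22862560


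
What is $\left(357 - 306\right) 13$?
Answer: $663$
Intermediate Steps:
$\left(357 - 306\right) 13 = 51 \cdot 13 = 663$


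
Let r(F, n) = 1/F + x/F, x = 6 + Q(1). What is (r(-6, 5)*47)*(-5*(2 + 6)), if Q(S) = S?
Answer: 7520/3 ≈ 2506.7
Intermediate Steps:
x = 7 (x = 6 + 1 = 7)
r(F, n) = 8/F (r(F, n) = 1/F + 7/F = 8/F)
(r(-6, 5)*47)*(-5*(2 + 6)) = ((8/(-6))*47)*(-5*(2 + 6)) = ((8*(-⅙))*47)*(-5*8) = -4/3*47*(-40) = -188/3*(-40) = 7520/3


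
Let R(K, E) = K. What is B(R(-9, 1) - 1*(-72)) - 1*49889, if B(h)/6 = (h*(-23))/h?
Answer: -50027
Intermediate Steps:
B(h) = -138 (B(h) = 6*((h*(-23))/h) = 6*((-23*h)/h) = 6*(-23) = -138)
B(R(-9, 1) - 1*(-72)) - 1*49889 = -138 - 1*49889 = -138 - 49889 = -50027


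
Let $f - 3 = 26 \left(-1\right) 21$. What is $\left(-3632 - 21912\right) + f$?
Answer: $-26087$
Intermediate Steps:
$f = -543$ ($f = 3 + 26 \left(-1\right) 21 = 3 - 546 = -543$)
$\left(-3632 - 21912\right) + f = \left(-3632 - 21912\right) - 543 = -25544 - 543 = -26087$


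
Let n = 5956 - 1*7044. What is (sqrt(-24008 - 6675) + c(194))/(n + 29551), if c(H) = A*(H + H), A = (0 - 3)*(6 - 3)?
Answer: -3492/28463 + I*sqrt(30683)/28463 ≈ -0.12269 + 0.0061541*I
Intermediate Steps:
A = -9 (A = -3*3 = -9)
n = -1088 (n = 5956 - 7044 = -1088)
c(H) = -18*H (c(H) = -9*(H + H) = -18*H)
(sqrt(-24008 - 6675) + c(194))/(n + 29551) = (sqrt(-24008 - 6675) - 18*194)/(-1088 + 29551) = (sqrt(-30683) - 3492)/28463 = (I*sqrt(30683) - 3492)*(1/28463) = (-3492 + I*sqrt(30683))*(1/28463) = -3492/28463 + I*sqrt(30683)/28463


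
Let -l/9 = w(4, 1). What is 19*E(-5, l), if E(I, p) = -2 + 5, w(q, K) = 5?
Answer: 57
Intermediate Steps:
l = -45 (l = -9*5 = -45)
E(I, p) = 3
19*E(-5, l) = 19*3 = 57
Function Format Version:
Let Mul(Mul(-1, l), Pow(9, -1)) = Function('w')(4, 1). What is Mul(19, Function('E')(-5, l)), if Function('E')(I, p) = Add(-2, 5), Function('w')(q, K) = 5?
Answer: 57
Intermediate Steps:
l = -45 (l = Mul(-9, 5) = -45)
Function('E')(I, p) = 3
Mul(19, Function('E')(-5, l)) = Mul(19, 3) = 57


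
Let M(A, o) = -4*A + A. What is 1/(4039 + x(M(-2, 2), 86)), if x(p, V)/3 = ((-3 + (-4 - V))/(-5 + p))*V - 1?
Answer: -1/19958 ≈ -5.0105e-5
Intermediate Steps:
M(A, o) = -3*A
x(p, V) = -3 + 3*V*(-7 - V)/(-5 + p) (x(p, V) = 3*(((-3 + (-4 - V))/(-5 + p))*V - 1) = 3*(((-7 - V)/(-5 + p))*V - 1) = 3*(V*(-7 - V)/(-5 + p) - 1) = 3*(-1 + V*(-7 - V)/(-5 + p)) = -3 + 3*V*(-7 - V)/(-5 + p))
1/(4039 + x(M(-2, 2), 86)) = 1/(4039 + 3*(5 - (-3)*(-2) - 1*86**2 - 7*86)/(-5 - 3*(-2))) = 1/(4039 + 3*(5 - 1*6 - 1*7396 - 602)/(-5 + 6)) = 1/(4039 + 3*(5 - 6 - 7396 - 602)/1) = 1/(4039 + 3*1*(-7999)) = 1/(4039 - 23997) = 1/(-19958) = -1/19958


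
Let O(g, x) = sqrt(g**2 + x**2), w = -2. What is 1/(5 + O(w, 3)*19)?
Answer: -5/4668 + 19*sqrt(13)/4668 ≈ 0.013604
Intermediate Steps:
1/(5 + O(w, 3)*19) = 1/(5 + sqrt((-2)**2 + 3**2)*19) = 1/(5 + sqrt(4 + 9)*19) = 1/(5 + sqrt(13)*19) = 1/(5 + 19*sqrt(13))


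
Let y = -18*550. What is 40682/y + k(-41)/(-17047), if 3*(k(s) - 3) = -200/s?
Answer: -14217812957/3459688650 ≈ -4.1096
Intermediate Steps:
y = -9900
k(s) = 3 - 200/(3*s) (k(s) = 3 + (-200/s)/3 = 3 - 200/(3*s))
40682/y + k(-41)/(-17047) = 40682/(-9900) + (3 - 200/3/(-41))/(-17047) = 40682*(-1/9900) + (3 - 200/3*(-1/41))*(-1/17047) = -20341/4950 + (3 + 200/123)*(-1/17047) = -20341/4950 + (569/123)*(-1/17047) = -20341/4950 - 569/2096781 = -14217812957/3459688650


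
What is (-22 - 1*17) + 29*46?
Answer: 1295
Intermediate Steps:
(-22 - 1*17) + 29*46 = (-22 - 17) + 1334 = -39 + 1334 = 1295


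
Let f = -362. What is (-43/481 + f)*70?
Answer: -12191550/481 ≈ -25346.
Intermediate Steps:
(-43/481 + f)*70 = (-43/481 - 362)*70 = -174165/481*70 = -12191550/481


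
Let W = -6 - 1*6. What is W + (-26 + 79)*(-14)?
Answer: -754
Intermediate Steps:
W = -12 (W = -6 - 6 = -12)
W + (-26 + 79)*(-14) = -12 + (-26 + 79)*(-14) = -12 + 53*(-14) = -12 - 742 = -754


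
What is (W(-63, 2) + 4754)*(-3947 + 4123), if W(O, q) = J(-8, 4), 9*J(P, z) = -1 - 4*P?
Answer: 7535792/9 ≈ 8.3731e+5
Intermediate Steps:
J(P, z) = -1/9 - 4*P/9 (J(P, z) = (-1 - 4*P)/9 = -1/9 - 4*P/9)
W(O, q) = 31/9 (W(O, q) = -1/9 - 4/9*(-8) = -1/9 + 32/9 = 31/9)
(W(-63, 2) + 4754)*(-3947 + 4123) = (31/9 + 4754)*(-3947 + 4123) = (42817/9)*176 = 7535792/9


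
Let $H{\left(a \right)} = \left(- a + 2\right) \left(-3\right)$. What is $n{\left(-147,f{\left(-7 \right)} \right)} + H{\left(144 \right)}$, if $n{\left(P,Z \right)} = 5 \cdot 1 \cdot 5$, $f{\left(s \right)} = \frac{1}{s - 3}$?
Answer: $451$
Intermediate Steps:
$f{\left(s \right)} = \frac{1}{-3 + s}$
$H{\left(a \right)} = -6 + 3 a$ ($H{\left(a \right)} = \left(2 - a\right) \left(-3\right) = -6 + 3 a$)
$n{\left(P,Z \right)} = 25$ ($n{\left(P,Z \right)} = 5 \cdot 5 = 25$)
$n{\left(-147,f{\left(-7 \right)} \right)} + H{\left(144 \right)} = 25 + \left(-6 + 3 \cdot 144\right) = 25 + \left(-6 + 432\right) = 25 + 426 = 451$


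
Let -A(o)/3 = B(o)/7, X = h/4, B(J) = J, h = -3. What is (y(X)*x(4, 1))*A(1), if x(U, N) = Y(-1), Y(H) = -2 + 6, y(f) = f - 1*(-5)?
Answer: -51/7 ≈ -7.2857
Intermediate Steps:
X = -¾ (X = -3/4 = -3*¼ = -¾ ≈ -0.75000)
y(f) = 5 + f (y(f) = f + 5 = 5 + f)
Y(H) = 4
x(U, N) = 4
A(o) = -3*o/7
(y(X)*x(4, 1))*A(1) = ((5 - ¾)*4)*(-3/7*1) = ((17/4)*4)*(-3/7) = 17*(-3/7) = -51/7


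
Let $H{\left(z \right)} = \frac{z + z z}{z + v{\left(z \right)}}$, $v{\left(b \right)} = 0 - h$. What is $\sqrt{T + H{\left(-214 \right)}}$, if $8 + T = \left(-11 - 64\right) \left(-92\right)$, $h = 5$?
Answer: $\frac{\sqrt{35618306}}{73} \approx 81.755$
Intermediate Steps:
$T = 6892$ ($T = -8 + \left(-11 - 64\right) \left(-92\right) = -8 - -6900 = -8 + 6900 = 6892$)
$v{\left(b \right)} = -5$ ($v{\left(b \right)} = 0 - 5 = -5$)
$H{\left(z \right)} = \frac{z + z^{2}}{-5 + z}$ ($H{\left(z \right)} = \frac{z + z z}{z - 5} = \frac{z + z^{2}}{-5 + z}$)
$\sqrt{T + H{\left(-214 \right)}} = \sqrt{6892 - \frac{214 \left(1 - 214\right)}{-5 - 214}} = \sqrt{6892 - 214 \frac{1}{-219} \left(-213\right)} = \sqrt{6892 - \left(- \frac{214}{219}\right) \left(-213\right)} = \sqrt{6892 - \frac{15194}{73}} = \sqrt{\frac{487922}{73}} = \frac{\sqrt{35618306}}{73}$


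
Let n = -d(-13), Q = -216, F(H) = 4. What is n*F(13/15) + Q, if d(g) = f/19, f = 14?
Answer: -4160/19 ≈ -218.95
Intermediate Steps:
d(g) = 14/19
n = -14/19 (n = -1*14/19 = -14/19 ≈ -0.73684)
n*F(13/15) + Q = -14/19*4 - 216 = -56/19 - 216 = -4160/19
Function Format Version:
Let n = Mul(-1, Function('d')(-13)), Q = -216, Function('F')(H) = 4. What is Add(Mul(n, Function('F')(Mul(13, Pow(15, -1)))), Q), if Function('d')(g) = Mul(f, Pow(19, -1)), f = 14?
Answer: Rational(-4160, 19) ≈ -218.95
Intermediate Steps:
Function('d')(g) = Rational(14, 19) (Function('d')(g) = Mul(14, Pow(19, -1)) = Mul(14, Rational(1, 19)) = Rational(14, 19))
n = Rational(-14, 19) (n = Mul(-1, Rational(14, 19)) = Rational(-14, 19) ≈ -0.73684)
Add(Mul(n, Function('F')(Mul(13, Pow(15, -1)))), Q) = Add(Mul(Rational(-14, 19), 4), -216) = Add(Rational(-56, 19), -216) = Rational(-4160, 19)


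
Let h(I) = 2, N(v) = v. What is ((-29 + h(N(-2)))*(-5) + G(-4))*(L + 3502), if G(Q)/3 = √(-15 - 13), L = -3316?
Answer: 25110 + 1116*I*√7 ≈ 25110.0 + 2952.7*I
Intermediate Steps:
G(Q) = 6*I*√7 (G(Q) = 3*√(-15 - 13) = 3*√(-28) = 3*(2*I*√7) = 6*I*√7)
((-29 + h(N(-2)))*(-5) + G(-4))*(L + 3502) = ((-29 + 2)*(-5) + 6*I*√7)*(-3316 + 3502) = (-27*(-5) + 6*I*√7)*186 = (135 + 6*I*√7)*186 = 25110 + 1116*I*√7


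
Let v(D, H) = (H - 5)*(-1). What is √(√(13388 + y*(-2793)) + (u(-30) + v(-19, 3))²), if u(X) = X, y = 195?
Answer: √(784 + I*√531247) ≈ 30.451 + 11.968*I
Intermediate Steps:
v(D, H) = 5 - H (v(D, H) = (-5 + H)*(-1) = 5 - H)
√(√(13388 + y*(-2793)) + (u(-30) + v(-19, 3))²) = √(√(13388 + 195*(-2793)) + (-30 + (5 - 1*3))²) = √(√(13388 - 544635) + (-30 + (5 - 3))²) = √(√(-531247) + (-30 + 2)²) = √(I*√531247 + (-28)²) = √(I*√531247 + 784) = √(784 + I*√531247)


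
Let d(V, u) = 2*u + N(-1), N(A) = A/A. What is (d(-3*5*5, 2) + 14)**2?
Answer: 361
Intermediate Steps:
N(A) = 1
d(V, u) = 1 + 2*u (d(V, u) = 2*u + 1 = 1 + 2*u)
(d(-3*5*5, 2) + 14)**2 = ((1 + 2*2) + 14)**2 = ((1 + 4) + 14)**2 = (5 + 14)**2 = 19**2 = 361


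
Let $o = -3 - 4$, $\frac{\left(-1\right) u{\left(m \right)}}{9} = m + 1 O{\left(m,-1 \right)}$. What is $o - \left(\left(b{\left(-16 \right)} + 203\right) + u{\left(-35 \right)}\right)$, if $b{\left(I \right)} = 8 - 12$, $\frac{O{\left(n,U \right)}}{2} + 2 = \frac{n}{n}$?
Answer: $-539$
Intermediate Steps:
$O{\left(n,U \right)} = -2$ ($O{\left(n,U \right)} = -4 + 2 \frac{n}{n} = -4 + 2 \cdot 1 = -4 + 2 = -2$)
$b{\left(I \right)} = -4$ ($b{\left(I \right)} = 8 - 12 = -4$)
$u{\left(m \right)} = 18 - 9 m$ ($u{\left(m \right)} = - 9 \left(m + 1 \left(-2\right)\right) = - 9 \left(m - 2\right) = - 9 \left(-2 + m\right) = 18 - 9 m$)
$o = -7$ ($o = -3 - 4 = -7$)
$o - \left(\left(b{\left(-16 \right)} + 203\right) + u{\left(-35 \right)}\right) = -7 - \left(\left(-4 + 203\right) + \left(18 - -315\right)\right) = -7 - \left(199 + \left(18 + 315\right)\right) = -7 - \left(199 + 333\right) = -7 - 532 = -539$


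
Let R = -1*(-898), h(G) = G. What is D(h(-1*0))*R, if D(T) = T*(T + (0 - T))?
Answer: 0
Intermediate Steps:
R = 898
D(T) = 0 (D(T) = T*(T - T) = T*0 = 0)
D(h(-1*0))*R = 0*898 = 0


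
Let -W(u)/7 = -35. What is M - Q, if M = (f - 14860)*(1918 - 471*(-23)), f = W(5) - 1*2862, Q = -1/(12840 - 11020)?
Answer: -405585593139/1820 ≈ -2.2285e+8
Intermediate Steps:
W(u) = 245 (W(u) = -7*(-35) = 245)
Q = -1/1820 ≈ -0.00054945
f = -2617 (f = 245 - 1*2862 = 245 - 2862 = -2617)
M = -222849227 (M = (-2617 - 14860)*(1918 - 471*(-23)) = -17477*(1918 + 10833) = -17477*12751 = -222849227)
M - Q = -222849227 - 1*(-1/1820) = -222849227 + 1/1820 = -405585593139/1820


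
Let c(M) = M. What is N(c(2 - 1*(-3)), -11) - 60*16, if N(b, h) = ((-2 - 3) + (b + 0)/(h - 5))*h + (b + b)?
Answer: -14265/16 ≈ -891.56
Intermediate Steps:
N(b, h) = 2*b + h*(-5 + b/(-5 + h)) (N(b, h) = (-5 + b/(-5 + h))*h + 2*b = h*(-5 + b/(-5 + h)) + 2*b = 2*b + h*(-5 + b/(-5 + h)))
N(c(2 - 1*(-3)), -11) - 60*16 = (-10*(2 - 1*(-3)) - 5*(-11)² + 25*(-11) + 3*(2 - 1*(-3))*(-11))/(-5 - 11) - 60*16 = (-10*(2 + 3) - 5*121 - 275 + 3*(2 + 3)*(-11))/(-16) - 960 = -(-10*5 - 605 - 275 + 3*5*(-11))/16 - 960 = -(-50 - 605 - 275 - 165)/16 - 960 = -1/16*(-1095) - 960 = 1095/16 - 960 = -14265/16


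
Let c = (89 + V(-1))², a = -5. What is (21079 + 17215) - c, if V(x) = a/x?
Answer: 29458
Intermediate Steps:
V(x) = -5/x
c = 8836 (c = (89 - 5/(-1))² = (89 - 5*(-1))² = (89 + 5)² = 94² = 8836)
(21079 + 17215) - c = (21079 + 17215) - 1*8836 = 38294 - 8836 = 29458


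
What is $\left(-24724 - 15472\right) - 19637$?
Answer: $-59833$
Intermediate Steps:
$\left(-24724 - 15472\right) - 19637 = -40196 - 19637 = -59833$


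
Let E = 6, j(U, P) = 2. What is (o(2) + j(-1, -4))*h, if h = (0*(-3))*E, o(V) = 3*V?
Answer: 0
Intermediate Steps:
h = 0 (h = (0*(-3))*6 = 0*6 = 0)
(o(2) + j(-1, -4))*h = (3*2 + 2)*0 = (6 + 2)*0 = 8*0 = 0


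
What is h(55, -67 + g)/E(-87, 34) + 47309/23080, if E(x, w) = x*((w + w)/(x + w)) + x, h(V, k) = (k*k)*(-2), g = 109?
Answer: -18906011/133864 ≈ -141.23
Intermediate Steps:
h(V, k) = -2*k**2 (h(V, k) = k**2*(-2) = -2*k**2)
E(x, w) = x + 2*w*x/(w + x) (E(x, w) = x*((2*w)/(w + x)) + x = x*(2*w/(w + x)) + x = 2*w*x/(w + x) + x = x + 2*w*x/(w + x))
h(55, -67 + g)/E(-87, 34) + 47309/23080 = (-2*(-67 + 109)**2)/((-87*(-87 + 3*34)/(34 - 87))) + 47309/23080 = (-2*42**2)/((-87*(-87 + 102)/(-53))) + 47309*(1/23080) = (-2*1764)/((-87*(-1/53)*15)) + 47309/23080 = -3528/1305/53 + 47309/23080 = -3528*53/1305 + 47309/23080 = -20776/145 + 47309/23080 = -18906011/133864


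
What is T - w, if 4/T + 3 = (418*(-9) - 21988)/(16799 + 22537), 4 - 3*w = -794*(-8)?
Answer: 152017292/71879 ≈ 2114.9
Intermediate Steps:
w = -2116 (w = 4/3 - (-794)*(-8)/3 = 4/3 - ⅓*6352 = 4/3 - 6352/3 = -2116)
T = -78672/71879 (T = 4/(-3 + (418*(-9) - 21988)/(16799 + 22537)) = 4/(-3 + (-3762 - 21988)/39336) = 4/(-3 - 25750*1/39336) = 4/(-3 - 12875/19668) = 4/(-71879/19668) = 4*(-19668/71879) = -78672/71879 ≈ -1.0945)
T - w = -78672/71879 - 1*(-2116) = -78672/71879 + 2116 = 152017292/71879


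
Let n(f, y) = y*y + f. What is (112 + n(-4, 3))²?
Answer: 13689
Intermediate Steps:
n(f, y) = f + y² (n(f, y) = y² + f = f + y²)
(112 + n(-4, 3))² = (112 + (-4 + 3²))² = (112 + (-4 + 9))² = (112 + 5)² = 117² = 13689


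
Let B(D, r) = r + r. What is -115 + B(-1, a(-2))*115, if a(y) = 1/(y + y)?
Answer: -345/2 ≈ -172.50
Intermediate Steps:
a(y) = 1/(2*y)
B(D, r) = 2*r
-115 + B(-1, a(-2))*115 = -115 + (2*((1/2)/(-2)))*115 = -115 + (2*((1/2)*(-1/2)))*115 = -115 + (2*(-1/4))*115 = -115 - 1/2*115 = -115 - 115/2 = -345/2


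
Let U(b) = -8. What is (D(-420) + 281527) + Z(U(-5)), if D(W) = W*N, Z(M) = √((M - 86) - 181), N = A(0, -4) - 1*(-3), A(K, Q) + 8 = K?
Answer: 283627 + 5*I*√11 ≈ 2.8363e+5 + 16.583*I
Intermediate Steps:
A(K, Q) = -8 + K
N = -5 (N = (-8 + 0) - 1*(-3) = -8 + 3 = -5)
Z(M) = √(-267 + M) (Z(M) = √((-86 + M) - 181) = √(-267 + M))
D(W) = -5*W (D(W) = W*(-5) = -5*W)
(D(-420) + 281527) + Z(U(-5)) = (-5*(-420) + 281527) + √(-267 - 8) = (2100 + 281527) + √(-275) = 283627 + 5*I*√11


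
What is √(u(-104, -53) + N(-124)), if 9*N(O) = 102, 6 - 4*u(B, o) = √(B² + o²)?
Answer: √(462 - 45*√545)/6 ≈ 4.0433*I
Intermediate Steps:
u(B, o) = 3/2 - √(B² + o²)/4
N(O) = 34/3 (N(O) = (⅑)*102 = 34/3)
√(u(-104, -53) + N(-124)) = √((3/2 - √((-104)² + (-53)²)/4) + 34/3) = √((3/2 - √(10816 + 2809)/4) + 34/3) = √((3/2 - 5*√545/4) + 34/3) = √(77/6 - 5*√545/4)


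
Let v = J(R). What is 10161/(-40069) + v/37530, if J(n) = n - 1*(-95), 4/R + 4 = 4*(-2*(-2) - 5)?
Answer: -27967097/111391820 ≈ -0.25107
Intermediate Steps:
R = -½ (R = 4/(-4 + 4*(-2*(-2) - 5)) = 4/(-4 + 4*(4 - 5)) = 4/(-4 + 4*(-1)) = 4/(-4 - 4) = 4/(-8) = 4*(-⅛) = -½ ≈ -0.50000)
J(n) = 95 + n (J(n) = n + 95 = 95 + n)
v = 189/2 (v = 95 - ½ = 189/2 ≈ 94.500)
10161/(-40069) + v/37530 = 10161/(-40069) + (189/2)/37530 = 10161*(-1/40069) + (189/2)*(1/37530) = -10161/40069 + 7/2780 = -27967097/111391820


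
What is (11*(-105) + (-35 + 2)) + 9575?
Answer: 8387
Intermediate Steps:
(11*(-105) + (-35 + 2)) + 9575 = (-1155 - 33) + 9575 = -1188 + 9575 = 8387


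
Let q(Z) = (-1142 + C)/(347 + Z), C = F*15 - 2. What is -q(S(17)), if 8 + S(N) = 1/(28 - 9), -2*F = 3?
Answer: 44327/12884 ≈ 3.4405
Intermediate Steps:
F = -3/2 (F = -1/2*3 = -3/2 ≈ -1.5000)
S(N) = -151/19 (S(N) = -8 + 1/(28 - 9) = -8 + 1/19 = -151/19)
C = -49/2 (C = -3/2*15 - 2 = -45/2 - 2 = -49/2 ≈ -24.500)
q(Z) = -2333/(2*(347 + Z)) (q(Z) = (-1142 - 49/2)/(347 + Z) = -2333/(2*(347 + Z)))
-q(S(17)) = -(-2333)/(694 + 2*(-151/19)) = -(-2333)/(694 - 302/19) = -(-2333)/12884/19 = -(-2333)*19/12884 = -1*(-44327/12884) = 44327/12884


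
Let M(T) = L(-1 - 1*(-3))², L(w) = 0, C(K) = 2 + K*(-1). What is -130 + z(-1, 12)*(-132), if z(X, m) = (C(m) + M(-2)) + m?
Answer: -394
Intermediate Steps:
C(K) = 2 - K
M(T) = 0 (M(T) = 0² = 0)
z(X, m) = 2 (z(X, m) = ((2 - m) + 0) + m = (2 - m) + m = 2)
-130 + z(-1, 12)*(-132) = -130 + 2*(-132) = -130 - 264 = -394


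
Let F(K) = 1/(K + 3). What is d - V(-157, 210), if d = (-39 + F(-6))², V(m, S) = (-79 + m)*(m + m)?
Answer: -653012/9 ≈ -72557.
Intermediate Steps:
V(m, S) = 2*m*(-79 + m) (V(m, S) = (-79 + m)*(2*m) = 2*m*(-79 + m))
F(K) = 1/(3 + K)
d = 13924/9 (d = (-39 + 1/(3 - 6))² = (-39 + 1/(-3))² = (-39 - ⅓)² = (-118/3)² = 13924/9 ≈ 1547.1)
d - V(-157, 210) = 13924/9 - 2*(-157)*(-79 - 157) = 13924/9 - 2*(-157)*(-236) = 13924/9 - 1*74104 = 13924/9 - 74104 = -653012/9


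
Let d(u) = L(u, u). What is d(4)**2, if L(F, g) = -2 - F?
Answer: 36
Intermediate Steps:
d(u) = -2 - u
d(4)**2 = (-2 - 1*4)**2 = (-2 - 4)**2 = (-6)**2 = 36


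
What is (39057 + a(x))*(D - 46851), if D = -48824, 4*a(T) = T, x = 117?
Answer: -14958307875/4 ≈ -3.7396e+9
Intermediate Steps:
a(T) = T/4
(39057 + a(x))*(D - 46851) = (39057 + (¼)*117)*(-48824 - 46851) = (39057 + 117/4)*(-95675) = (156345/4)*(-95675) = -14958307875/4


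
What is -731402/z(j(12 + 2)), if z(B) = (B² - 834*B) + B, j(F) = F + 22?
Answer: 365701/14346 ≈ 25.491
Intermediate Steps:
j(F) = 22 + F
z(B) = B² - 833*B
-731402/z(j(12 + 2)) = -731402*1/((-833 + (22 + (12 + 2)))*(22 + (12 + 2))) = -731402*1/((-833 + (22 + 14))*(22 + 14)) = -731402*1/(36*(-833 + 36)) = -731402/(36*(-797)) = -731402/(-28692) = -731402*(-1/28692) = 365701/14346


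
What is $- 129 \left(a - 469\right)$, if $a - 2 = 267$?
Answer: $25800$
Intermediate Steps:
$a = 269$ ($a = 2 + 267 = 269$)
$- 129 \left(a - 469\right) = - 129 \left(269 - 469\right) = \left(-129\right) \left(-200\right) = 25800$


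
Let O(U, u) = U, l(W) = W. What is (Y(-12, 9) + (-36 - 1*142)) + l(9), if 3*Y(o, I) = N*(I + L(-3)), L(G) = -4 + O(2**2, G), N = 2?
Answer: -163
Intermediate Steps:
L(G) = 0 (L(G) = -4 + 2**2 = -4 + 4 = 0)
Y(o, I) = 2*I/3 (Y(o, I) = (2*(I + 0))/3 = (2*I)/3 = 2*I/3)
(Y(-12, 9) + (-36 - 1*142)) + l(9) = ((2/3)*9 + (-36 - 1*142)) + 9 = (6 + (-36 - 142)) + 9 = (6 - 178) + 9 = -172 + 9 = -163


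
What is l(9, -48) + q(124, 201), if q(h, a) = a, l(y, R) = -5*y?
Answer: 156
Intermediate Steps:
l(9, -48) + q(124, 201) = -5*9 + 201 = -45 + 201 = 156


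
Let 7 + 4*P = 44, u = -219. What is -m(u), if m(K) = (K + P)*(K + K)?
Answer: -183741/2 ≈ -91871.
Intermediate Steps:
P = 37/4 (P = -7/4 + (¼)*44 = -7/4 + 11 = 37/4 ≈ 9.2500)
m(K) = 2*K*(37/4 + K) (m(K) = (K + 37/4)*(K + K) = (37/4 + K)*(2*K) = 2*K*(37/4 + K))
-m(u) = -(-219)*(37 + 4*(-219))/2 = -(-219)*(37 - 876)/2 = -(-219)*(-839)/2 = -1*183741/2 = -183741/2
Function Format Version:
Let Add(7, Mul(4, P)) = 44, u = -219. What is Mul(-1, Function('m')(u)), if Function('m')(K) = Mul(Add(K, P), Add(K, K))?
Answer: Rational(-183741, 2) ≈ -91871.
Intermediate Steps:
P = Rational(37, 4) (P = Add(Rational(-7, 4), Mul(Rational(1, 4), 44)) = Add(Rational(-7, 4), 11) = Rational(37, 4) ≈ 9.2500)
Function('m')(K) = Mul(2, K, Add(Rational(37, 4), K)) (Function('m')(K) = Mul(Add(K, Rational(37, 4)), Add(K, K)) = Mul(Add(Rational(37, 4), K), Mul(2, K)) = Mul(2, K, Add(Rational(37, 4), K)))
Mul(-1, Function('m')(u)) = Mul(-1, Mul(Rational(1, 2), -219, Add(37, Mul(4, -219)))) = Mul(-1, Mul(Rational(1, 2), -219, Add(37, -876))) = Mul(-1, Mul(Rational(1, 2), -219, -839)) = Mul(-1, Rational(183741, 2)) = Rational(-183741, 2)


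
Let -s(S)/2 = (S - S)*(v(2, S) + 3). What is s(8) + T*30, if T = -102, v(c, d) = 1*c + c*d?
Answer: -3060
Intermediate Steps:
v(c, d) = c + c*d
s(S) = 0 (s(S) = -2*(S - S)*(2*(1 + S) + 3) = -0*((2 + 2*S) + 3) = -0*(5 + 2*S) = -2*0 = 0)
s(8) + T*30 = 0 - 102*30 = 0 - 3060 = -3060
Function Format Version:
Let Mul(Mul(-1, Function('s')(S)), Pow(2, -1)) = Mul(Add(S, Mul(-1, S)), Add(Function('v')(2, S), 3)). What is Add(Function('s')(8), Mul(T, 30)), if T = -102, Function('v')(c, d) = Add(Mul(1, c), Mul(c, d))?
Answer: -3060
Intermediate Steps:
Function('v')(c, d) = Add(c, Mul(c, d))
Function('s')(S) = 0 (Function('s')(S) = Mul(-2, Mul(Add(S, Mul(-1, S)), Add(Mul(2, Add(1, S)), 3))) = Mul(-2, Mul(0, Add(Add(2, Mul(2, S)), 3))) = Mul(-2, Mul(0, Add(5, Mul(2, S)))) = Mul(-2, 0) = 0)
Add(Function('s')(8), Mul(T, 30)) = Add(0, Mul(-102, 30)) = Add(0, -3060) = -3060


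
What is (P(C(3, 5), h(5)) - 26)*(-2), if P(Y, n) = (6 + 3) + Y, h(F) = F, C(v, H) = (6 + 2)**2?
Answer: -94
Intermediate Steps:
C(v, H) = 64 (C(v, H) = 8**2 = 64)
P(Y, n) = 9 + Y
(P(C(3, 5), h(5)) - 26)*(-2) = ((9 + 64) - 26)*(-2) = (73 - 26)*(-2) = 47*(-2) = -94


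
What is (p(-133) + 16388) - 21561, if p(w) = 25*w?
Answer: -8498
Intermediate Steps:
(p(-133) + 16388) - 21561 = (25*(-133) + 16388) - 21561 = (-3325 + 16388) - 21561 = 13063 - 21561 = -8498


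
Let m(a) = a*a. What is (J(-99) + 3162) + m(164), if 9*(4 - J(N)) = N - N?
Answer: 30062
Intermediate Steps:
J(N) = 4 (J(N) = 4 - (N - N)/9 = 4 - ⅑*0 = 4 + 0 = 4)
m(a) = a²
(J(-99) + 3162) + m(164) = (4 + 3162) + 164² = 3166 + 26896 = 30062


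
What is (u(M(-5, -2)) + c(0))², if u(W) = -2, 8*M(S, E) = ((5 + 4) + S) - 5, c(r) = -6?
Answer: 64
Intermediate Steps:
M(S, E) = ½ + S/8 (M(S, E) = (((5 + 4) + S) - 5)/8 = ((9 + S) - 5)/8 = (4 + S)/8 = ½ + S/8)
(u(M(-5, -2)) + c(0))² = (-2 - 6)² = (-8)² = 64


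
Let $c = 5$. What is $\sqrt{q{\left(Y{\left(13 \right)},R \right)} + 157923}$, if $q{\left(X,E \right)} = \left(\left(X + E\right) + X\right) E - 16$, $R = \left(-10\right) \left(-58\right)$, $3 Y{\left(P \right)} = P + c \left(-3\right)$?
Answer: $\frac{\sqrt{4441803}}{3} \approx 702.52$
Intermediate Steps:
$Y{\left(P \right)} = -5 + \frac{P}{3}$ ($Y{\left(P \right)} = \frac{P + 5 \left(-3\right)}{3} = \frac{P - 15}{3} = \frac{-15 + P}{3} = -5 + \frac{P}{3}$)
$R = 580$
$q{\left(X,E \right)} = -16 + E \left(E + 2 X\right)$ ($q{\left(X,E \right)} = \left(\left(E + X\right) + X\right) E - 16 = \left(E + 2 X\right) E - 16 = E \left(E + 2 X\right) - 16 = -16 + E \left(E + 2 X\right)$)
$\sqrt{q{\left(Y{\left(13 \right)},R \right)} + 157923} = \sqrt{\left(-16 + 580^{2} + 2 \cdot 580 \left(-5 + \frac{1}{3} \cdot 13\right)\right) + 157923} = \sqrt{\left(-16 + 336400 + 2 \cdot 580 \left(-5 + \frac{13}{3}\right)\right) + 157923} = \sqrt{\left(-16 + 336400 + 2 \cdot 580 \left(- \frac{2}{3}\right)\right) + 157923} = \sqrt{\left(-16 + 336400 - \frac{2320}{3}\right) + 157923} = \sqrt{\frac{1006832}{3} + 157923} = \sqrt{\frac{1480601}{3}} = \frac{\sqrt{4441803}}{3}$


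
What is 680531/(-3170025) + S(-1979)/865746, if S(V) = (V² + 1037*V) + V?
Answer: 196821377587/101645794950 ≈ 1.9363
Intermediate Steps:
S(V) = V² + 1038*V
680531/(-3170025) + S(-1979)/865746 = 680531/(-3170025) - 1979*(1038 - 1979)/865746 = 680531*(-1/3170025) - 1979*(-941)*(1/865746) = -680531/3170025 + 1862239*(1/865746) = -680531/3170025 + 1862239/865746 = 196821377587/101645794950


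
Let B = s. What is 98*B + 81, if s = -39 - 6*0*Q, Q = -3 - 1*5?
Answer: -3741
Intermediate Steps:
Q = -8 (Q = -3 - 5 = -8)
s = -39 (s = -39 - 6*0*(-8) = -39 - 0*(-8) = -39 - 1*0 = -39 + 0 = -39)
B = -39
98*B + 81 = 98*(-39) + 81 = -3822 + 81 = -3741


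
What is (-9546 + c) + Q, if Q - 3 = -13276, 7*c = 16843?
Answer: -142890/7 ≈ -20413.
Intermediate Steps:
c = 16843/7 (c = (⅐)*16843 = 16843/7 ≈ 2406.1)
Q = -13273 (Q = 3 - 13276 = -13273)
(-9546 + c) + Q = (-9546 + 16843/7) - 13273 = -49979/7 - 13273 = -142890/7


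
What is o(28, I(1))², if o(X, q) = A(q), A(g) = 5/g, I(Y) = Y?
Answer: 25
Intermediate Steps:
o(X, q) = 5/q
o(28, I(1))² = (5/1)² = (5*1)² = 5² = 25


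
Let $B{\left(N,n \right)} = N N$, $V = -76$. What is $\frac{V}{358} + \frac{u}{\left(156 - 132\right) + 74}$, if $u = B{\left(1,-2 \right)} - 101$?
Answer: $- \frac{10812}{8771} \approx -1.2327$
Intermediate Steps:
$B{\left(N,n \right)} = N^{2}$
$u = -100$ ($u = 1^{2} - 101 = 1 - 101 = -100$)
$\frac{V}{358} + \frac{u}{\left(156 - 132\right) + 74} = - \frac{76}{358} - \frac{100}{\left(156 - 132\right) + 74} = \left(-76\right) \frac{1}{358} - \frac{100}{24 + 74} = - \frac{38}{179} - \frac{100}{98} = - \frac{38}{179} - \frac{50}{49} = - \frac{10812}{8771}$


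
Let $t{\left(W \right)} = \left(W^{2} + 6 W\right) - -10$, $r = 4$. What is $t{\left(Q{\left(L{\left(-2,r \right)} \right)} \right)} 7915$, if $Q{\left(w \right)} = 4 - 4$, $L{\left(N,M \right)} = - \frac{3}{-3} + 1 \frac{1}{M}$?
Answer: $79150$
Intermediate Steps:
$L{\left(N,M \right)} = 1 + \frac{1}{M}$ ($L{\left(N,M \right)} = \left(-3\right) \left(- \frac{1}{3}\right) + \frac{1}{M} = 1 + \frac{1}{M}$)
$Q{\left(w \right)} = 0$ ($Q{\left(w \right)} = 4 - 4 = 0$)
$t{\left(W \right)} = 10 + W^{2} + 6 W$ ($t{\left(W \right)} = \left(W^{2} + 6 W\right) + 10 = 10 + W^{2} + 6 W$)
$t{\left(Q{\left(L{\left(-2,r \right)} \right)} \right)} 7915 = \left(10 + 0^{2} + 6 \cdot 0\right) 7915 = \left(10 + 0 + 0\right) 7915 = 10 \cdot 7915 = 79150$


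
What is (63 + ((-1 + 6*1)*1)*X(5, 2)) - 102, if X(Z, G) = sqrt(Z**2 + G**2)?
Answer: -39 + 5*sqrt(29) ≈ -12.074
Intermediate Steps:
X(Z, G) = sqrt(G**2 + Z**2)
(63 + ((-1 + 6*1)*1)*X(5, 2)) - 102 = (63 + ((-1 + 6*1)*1)*sqrt(2**2 + 5**2)) - 102 = (63 + ((-1 + 6)*1)*sqrt(4 + 25)) - 102 = (63 + (5*1)*sqrt(29)) - 102 = (63 + 5*sqrt(29)) - 102 = -39 + 5*sqrt(29)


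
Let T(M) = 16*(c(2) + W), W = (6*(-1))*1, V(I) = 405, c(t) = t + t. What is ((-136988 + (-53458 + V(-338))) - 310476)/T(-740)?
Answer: 500517/32 ≈ 15641.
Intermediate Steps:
c(t) = 2*t
W = -6 (W = -6*1 = -6)
T(M) = -32 (T(M) = 16*(2*2 - 6) = 16*(4 - 6) = 16*(-2) = -32)
((-136988 + (-53458 + V(-338))) - 310476)/T(-740) = ((-136988 + (-53458 + 405)) - 310476)/(-32) = ((-136988 - 53053) - 310476)*(-1/32) = (-190041 - 310476)*(-1/32) = -500517*(-1/32) = 500517/32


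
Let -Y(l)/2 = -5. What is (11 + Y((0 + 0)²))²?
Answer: 441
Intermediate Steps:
Y(l) = 10 (Y(l) = -2*(-5) = 10)
(11 + Y((0 + 0)²))² = (11 + 10)² = 21² = 441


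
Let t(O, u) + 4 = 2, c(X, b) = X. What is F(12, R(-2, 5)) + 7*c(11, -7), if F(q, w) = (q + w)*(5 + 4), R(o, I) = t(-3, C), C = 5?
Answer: 167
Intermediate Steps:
t(O, u) = -2 (t(O, u) = -4 + 2 = -2)
R(o, I) = -2
F(q, w) = 9*q + 9*w (F(q, w) = (q + w)*9 = 9*q + 9*w)
F(12, R(-2, 5)) + 7*c(11, -7) = (9*12 + 9*(-2)) + 7*11 = (108 - 18) + 77 = 90 + 77 = 167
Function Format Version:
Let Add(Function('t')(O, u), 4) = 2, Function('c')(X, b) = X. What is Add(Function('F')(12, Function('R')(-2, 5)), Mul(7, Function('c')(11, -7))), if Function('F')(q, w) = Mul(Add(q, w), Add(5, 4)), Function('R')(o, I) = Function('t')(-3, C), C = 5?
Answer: 167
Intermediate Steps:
Function('t')(O, u) = -2 (Function('t')(O, u) = Add(-4, 2) = -2)
Function('R')(o, I) = -2
Function('F')(q, w) = Add(Mul(9, q), Mul(9, w)) (Function('F')(q, w) = Mul(Add(q, w), 9) = Add(Mul(9, q), Mul(9, w)))
Add(Function('F')(12, Function('R')(-2, 5)), Mul(7, Function('c')(11, -7))) = Add(Add(Mul(9, 12), Mul(9, -2)), Mul(7, 11)) = Add(Add(108, -18), 77) = Add(90, 77) = 167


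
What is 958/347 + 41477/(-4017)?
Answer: -10544233/1393899 ≈ -7.5646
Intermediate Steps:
958/347 + 41477/(-4017) = 958*(1/347) + 41477*(-1/4017) = 958/347 - 41477/4017 = -10544233/1393899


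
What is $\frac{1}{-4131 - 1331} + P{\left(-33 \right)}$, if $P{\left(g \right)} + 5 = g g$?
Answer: $\frac{5920807}{5462} \approx 1084.0$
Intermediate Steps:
$P{\left(g \right)} = -5 + g^{2}$ ($P{\left(g \right)} = -5 + g g = -5 + g^{2}$)
$\frac{1}{-4131 - 1331} + P{\left(-33 \right)} = \frac{1}{-4131 - 1331} - \left(5 - \left(-33\right)^{2}\right) = \frac{1}{-5462} + \left(-5 + 1089\right) = - \frac{1}{5462} + 1084 = \frac{5920807}{5462}$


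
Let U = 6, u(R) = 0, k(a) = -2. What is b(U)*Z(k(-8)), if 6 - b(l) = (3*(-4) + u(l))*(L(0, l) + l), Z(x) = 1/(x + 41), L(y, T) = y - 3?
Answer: 14/13 ≈ 1.0769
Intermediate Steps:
L(y, T) = -3 + y
Z(x) = 1/(41 + x)
b(l) = -30 + 12*l (b(l) = 6 - (3*(-4) + 0)*((-3 + 0) + l) = 6 - (-12 + 0)*(-3 + l) = 6 - (-12)*(-3 + l) = 6 - (36 - 12*l) = 6 + (-36 + 12*l) = -30 + 12*l)
b(U)*Z(k(-8)) = (-30 + 12*6)/(41 - 2) = (-30 + 72)/39 = 42*(1/39) = 14/13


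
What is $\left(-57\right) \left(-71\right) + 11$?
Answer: $4058$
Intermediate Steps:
$\left(-57\right) \left(-71\right) + 11 = 4047 + 11 = 4058$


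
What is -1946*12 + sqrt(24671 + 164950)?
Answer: -23352 + 9*sqrt(2341) ≈ -22917.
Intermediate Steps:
-1946*12 + sqrt(24671 + 164950) = -23352 + sqrt(189621) = -23352 + 9*sqrt(2341)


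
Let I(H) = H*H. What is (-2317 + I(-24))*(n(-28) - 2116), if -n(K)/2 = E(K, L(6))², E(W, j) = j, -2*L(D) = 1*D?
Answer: 3715294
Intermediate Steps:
L(D) = -D/2
I(H) = H²
n(K) = -18 (n(K) = -2*(-½*6)² = -2*(-3)² = -2*9 = -18)
(-2317 + I(-24))*(n(-28) - 2116) = (-2317 + (-24)²)*(-18 - 2116) = (-2317 + 576)*(-2134) = -1741*(-2134) = 3715294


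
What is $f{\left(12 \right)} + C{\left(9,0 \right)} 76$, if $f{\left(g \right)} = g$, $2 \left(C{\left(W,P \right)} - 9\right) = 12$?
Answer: $1152$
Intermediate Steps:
$C{\left(W,P \right)} = 15$ ($C{\left(W,P \right)} = 9 + \frac{1}{2} \cdot 12 = 9 + 6 = 15$)
$f{\left(12 \right)} + C{\left(9,0 \right)} 76 = 12 + 15 \cdot 76 = 12 + 1140 = 1152$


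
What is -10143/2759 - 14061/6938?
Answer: -109166433/19141942 ≈ -5.7030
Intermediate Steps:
-10143/2759 - 14061/6938 = -109166433/19141942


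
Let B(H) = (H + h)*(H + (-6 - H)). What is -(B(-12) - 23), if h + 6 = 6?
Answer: -49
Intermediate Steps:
h = 0 (h = -6 + 6 = 0)
B(H) = -6*H (B(H) = (H + 0)*(H + (-6 - H)) = H*(-6) = -6*H)
-(B(-12) - 23) = -(-6*(-12) - 23) = -(72 - 23) = -1*49 = -49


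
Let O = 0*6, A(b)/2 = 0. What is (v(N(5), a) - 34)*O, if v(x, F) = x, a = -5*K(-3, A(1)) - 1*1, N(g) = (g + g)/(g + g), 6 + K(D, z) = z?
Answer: 0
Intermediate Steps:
A(b) = 0 (A(b) = 2*0 = 0)
K(D, z) = -6 + z
O = 0
N(g) = 1 (N(g) = (2*g)/((2*g)) = (2*g)*(1/(2*g)) = 1)
a = 29 (a = -5*(-6 + 0) - 1*1 = -5*(-6) - 1 = 30 - 1 = 29)
(v(N(5), a) - 34)*O = (1 - 34)*0 = -33*0 = 0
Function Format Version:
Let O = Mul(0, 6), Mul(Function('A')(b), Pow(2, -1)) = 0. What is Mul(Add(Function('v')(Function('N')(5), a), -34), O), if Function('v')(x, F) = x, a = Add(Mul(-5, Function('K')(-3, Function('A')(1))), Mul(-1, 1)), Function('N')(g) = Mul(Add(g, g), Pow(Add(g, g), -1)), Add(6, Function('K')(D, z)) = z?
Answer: 0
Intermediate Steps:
Function('A')(b) = 0 (Function('A')(b) = Mul(2, 0) = 0)
Function('K')(D, z) = Add(-6, z)
O = 0
Function('N')(g) = 1 (Function('N')(g) = Mul(Mul(2, g), Pow(Mul(2, g), -1)) = Mul(Mul(2, g), Mul(Rational(1, 2), Pow(g, -1))) = 1)
a = 29 (a = Add(Mul(-5, Add(-6, 0)), Mul(-1, 1)) = Add(Mul(-5, -6), -1) = Add(30, -1) = 29)
Mul(Add(Function('v')(Function('N')(5), a), -34), O) = Mul(Add(1, -34), 0) = Mul(-33, 0) = 0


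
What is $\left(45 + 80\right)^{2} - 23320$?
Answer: $-7695$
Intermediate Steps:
$\left(45 + 80\right)^{2} - 23320 = 125^{2} - 23320 = 15625 - 23320 = -7695$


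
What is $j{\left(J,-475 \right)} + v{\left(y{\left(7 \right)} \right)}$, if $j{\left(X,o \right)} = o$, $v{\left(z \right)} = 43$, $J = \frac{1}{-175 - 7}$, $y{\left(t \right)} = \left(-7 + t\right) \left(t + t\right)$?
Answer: $-432$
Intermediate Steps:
$y{\left(t \right)} = 2 t \left(-7 + t\right)$ ($y{\left(t \right)} = \left(-7 + t\right) 2 t = 2 t \left(-7 + t\right)$)
$J = - \frac{1}{182}$ ($J = \frac{1}{-182} = - \frac{1}{182} \approx -0.0054945$)
$j{\left(J,-475 \right)} + v{\left(y{\left(7 \right)} \right)} = -475 + 43 = -432$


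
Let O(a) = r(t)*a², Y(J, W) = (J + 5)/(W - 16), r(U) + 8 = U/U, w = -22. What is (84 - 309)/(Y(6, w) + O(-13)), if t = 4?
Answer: 1710/8993 ≈ 0.19015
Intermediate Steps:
r(U) = -7 (r(U) = -8 + U/U = -8 + 1 = -7)
Y(J, W) = (5 + J)/(-16 + W)
O(a) = -7*a²
(84 - 309)/(Y(6, w) + O(-13)) = (84 - 309)/((5 + 6)/(-16 - 22) - 7*(-13)²) = -225/(11/(-38) - 7*169) = -225/(-1/38*11 - 1183) = -225/(-11/38 - 1183) = -225/(-44965/38) = -225*(-38/44965) = 1710/8993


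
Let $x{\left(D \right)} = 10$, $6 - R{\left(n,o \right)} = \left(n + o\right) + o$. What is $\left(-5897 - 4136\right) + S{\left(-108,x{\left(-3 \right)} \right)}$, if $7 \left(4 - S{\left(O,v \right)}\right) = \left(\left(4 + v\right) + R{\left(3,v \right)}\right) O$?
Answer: $- \frac{70527}{7} \approx -10075.0$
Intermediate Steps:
$R{\left(n,o \right)} = 6 - n - 2 o$ ($R{\left(n,o \right)} = 6 - \left(\left(n + o\right) + o\right) = 6 - \left(n + 2 o\right) = 6 - n - 2 o$)
$S{\left(O,v \right)} = 4 - \frac{O \left(7 - v\right)}{7}$ ($S{\left(O,v \right)} = 4 - \frac{\left(\left(4 + v\right) - \left(-3 + 2 v\right)\right) O}{7} = 4 - \frac{\left(7 - v\right) O}{7} = 4 - \frac{O \left(7 - v\right)}{7}$)
$\left(-5897 - 4136\right) + S{\left(-108,x{\left(-3 \right)} \right)} = \left(-5897 - 4136\right) + \left(4 - -108 + \frac{1}{7} \left(-108\right) 10\right) = -10033 + \left(4 + 108 - \frac{1080}{7}\right) = -10033 - \frac{296}{7} = - \frac{70527}{7}$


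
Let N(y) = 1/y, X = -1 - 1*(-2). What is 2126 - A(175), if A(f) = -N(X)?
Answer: 2127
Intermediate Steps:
X = 1 (X = -1 + 2 = 1)
A(f) = -1 (A(f) = -1/1 = -1*1 = -1)
2126 - A(175) = 2126 - 1*(-1) = 2126 + 1 = 2127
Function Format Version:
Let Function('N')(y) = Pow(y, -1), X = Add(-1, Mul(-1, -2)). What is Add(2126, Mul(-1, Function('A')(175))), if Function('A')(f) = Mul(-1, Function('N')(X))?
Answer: 2127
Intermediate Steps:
X = 1 (X = Add(-1, 2) = 1)
Function('A')(f) = -1 (Function('A')(f) = Mul(-1, Pow(1, -1)) = Mul(-1, 1) = -1)
Add(2126, Mul(-1, Function('A')(175))) = Add(2126, Mul(-1, -1)) = Add(2126, 1) = 2127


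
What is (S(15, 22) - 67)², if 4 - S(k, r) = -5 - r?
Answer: 1296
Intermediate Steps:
S(k, r) = 9 + r (S(k, r) = 4 - (-5 - r) = 4 + (5 + r) = 9 + r)
(S(15, 22) - 67)² = ((9 + 22) - 67)² = (31 - 67)² = (-36)² = 1296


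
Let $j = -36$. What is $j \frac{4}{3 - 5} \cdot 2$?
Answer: $144$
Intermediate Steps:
$j \frac{4}{3 - 5} \cdot 2 = - 36 \frac{4}{3 - 5} \cdot 2 = - 36 \frac{4}{-2} \cdot 2 = - 36 \cdot 4 \left(- \frac{1}{2}\right) 2 = \left(-36\right) \left(-2\right) 2 = 72 \cdot 2 = 144$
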